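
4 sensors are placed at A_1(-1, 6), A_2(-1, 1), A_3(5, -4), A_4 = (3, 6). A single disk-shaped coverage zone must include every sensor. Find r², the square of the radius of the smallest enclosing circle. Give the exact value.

34

By Welzl's lemma the MEC is supported by two points (diametrically opposite) or three points (on a circumcircle).
The farthest pair is A_1–A_3 with squared distance 136. The circle on this segment as diameter has centre (2, 1) and r² = 136/4 = 34.
Check A_2: distance² to centre = 9 ≤ 34, so it lies inside.
All remaining points lie in this disk, and no smaller disk contains both endpoints, so this is the minimum enclosing circle.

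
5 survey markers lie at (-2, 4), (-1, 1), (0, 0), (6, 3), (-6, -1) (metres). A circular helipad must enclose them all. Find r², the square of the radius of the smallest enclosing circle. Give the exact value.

40

The minimum enclosing circle of a finite set is fixed by two of the points (as a diameter) or three (as a circumcircle).
The farthest pair is (6, 3)–(-6, -1) with squared distance 160. The circle on this segment as diameter has centre (0, 1) and r² = 160/4 = 40.
Check (-2, 4): distance² to centre = 13 ≤ 40, so it lies inside.
All remaining points lie in this disk, and no smaller disk contains both endpoints, so this is the minimum enclosing circle.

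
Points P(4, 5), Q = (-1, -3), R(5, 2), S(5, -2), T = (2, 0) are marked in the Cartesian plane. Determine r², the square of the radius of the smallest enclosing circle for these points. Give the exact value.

22.25

The farthest pair is P–Q with squared distance 89. The circle on this segment as diameter has centre (1.5, 1) and r² = 89/4 = 22.25.
Check R: distance² to centre = 13.25 ≤ 22.25, so it lies inside.
All remaining points lie in this disk, and no smaller disk contains both endpoints, so this is the minimum enclosing circle.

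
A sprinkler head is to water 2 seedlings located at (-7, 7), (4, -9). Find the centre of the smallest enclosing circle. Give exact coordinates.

The smallest circle enclosing two points has them as diameter endpoints.
Centre = midpoint = (-1.5, -1); r² = |(-7, 7)−(4, -9)|²/4 = 377/4 = 94.25.
Centre = (-1.5, -1).

(-1.5, -1)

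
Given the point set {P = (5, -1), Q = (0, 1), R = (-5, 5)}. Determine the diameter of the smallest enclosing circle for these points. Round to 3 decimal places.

Side lengths²: PQ² = 29, PR² = 136, QR² = 41.
Since PR² = 136 ≥ 41 + 29 = 70, the angle opposite PR is not acute, so the smallest enclosing circle has PR as diameter.
Centre = midpoint of PR = (0, 2), r² = 136/4 = 34.
Diameter = 2r = 2√34 ≈ 11.662.

11.662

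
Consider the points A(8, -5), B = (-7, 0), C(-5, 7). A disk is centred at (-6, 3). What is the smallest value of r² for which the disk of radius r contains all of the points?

260

The required radius is the distance from (-6, 3) to the farthest point.
Squared distances: 260, 10, 17.
Maximum is 260, attained at A.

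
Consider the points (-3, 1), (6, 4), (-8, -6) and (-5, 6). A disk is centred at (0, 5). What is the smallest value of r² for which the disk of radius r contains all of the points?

The required radius is the distance from (0, 5) to the farthest point.
Squared distances: 25, 37, 185, 26.
Maximum is 185, attained at (-8, -6).

185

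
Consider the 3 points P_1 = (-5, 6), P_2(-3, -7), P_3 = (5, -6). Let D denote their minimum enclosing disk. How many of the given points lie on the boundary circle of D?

2

Side lengths²: P_1P_2² = 173, P_1P_3² = 244, P_2P_3² = 65.
Since P_1P_3² = 244 ≥ 173 + 65 = 238, the angle opposite P_1P_3 is not acute, so the smallest enclosing circle has P_1P_3 as diameter.
Centre = midpoint of P_1P_3 = (0, 0), r² = 244/4 = 61.
The points at distance exactly r from the centre are P_1, P_3 — 2 points.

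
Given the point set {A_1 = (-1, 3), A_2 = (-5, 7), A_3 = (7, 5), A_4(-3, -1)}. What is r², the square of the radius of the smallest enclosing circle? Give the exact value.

21386/529

The minimum enclosing circle is determined by three boundary points: A_2, A_3, A_4.
Their circumcentre is (16/23, 96/23) with r² = 21386/529.
The farthest remaining point A_1 is at distance² 2250/529 ≤ 21386/529.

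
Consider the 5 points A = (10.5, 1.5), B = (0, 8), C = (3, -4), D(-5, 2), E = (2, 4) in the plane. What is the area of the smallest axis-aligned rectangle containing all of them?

186

x ranges over [-5, 10.5], width 15.5.
y ranges over [-4, 8], height 12.
Area = 15.5 × 12 = 186.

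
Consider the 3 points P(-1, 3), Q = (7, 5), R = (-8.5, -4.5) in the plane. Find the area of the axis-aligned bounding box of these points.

147.25

x ranges over [-8.5, 7], width 15.5.
y ranges over [-4.5, 5], height 9.5.
Area = 15.5 × 9.5 = 147.25.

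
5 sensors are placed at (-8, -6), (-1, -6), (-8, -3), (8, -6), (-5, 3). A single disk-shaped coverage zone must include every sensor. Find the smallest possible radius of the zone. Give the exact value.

The minimum enclosing circle of a finite set is fixed by two of the points (as a diameter) or three (as a circumcircle).
The minimum enclosing circle is determined by three boundary points: (-8, -6), (8, -6), (-5, 3).
Their circumcentre is (0, -11/3) with r² = 625/9.
The farthest remaining point (-8, -3) is at distance² 580/9 ≤ 625/9.
r = √(625/9) = 25/3.

25/3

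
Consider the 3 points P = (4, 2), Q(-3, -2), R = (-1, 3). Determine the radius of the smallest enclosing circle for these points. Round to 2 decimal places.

4.03

Side lengths²: PQ² = 65, PR² = 26, QR² = 29.
Since PQ² = 65 ≥ 29 + 26 = 55, the angle opposite PQ is not acute, so the smallest enclosing circle has PQ as diameter.
Centre = midpoint of PQ = (0.5, 0), r² = 65/4 = 16.25.
r = √(16.25) ≈ 4.03.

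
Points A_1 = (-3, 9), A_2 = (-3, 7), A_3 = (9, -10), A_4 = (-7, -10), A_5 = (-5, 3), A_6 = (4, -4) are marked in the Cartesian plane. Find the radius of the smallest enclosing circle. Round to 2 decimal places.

The minimum enclosing circle is determined by three boundary points: A_1, A_3, A_4.
Their circumcentre is (1, -67/38) with r² = 190385/1444.
The farthest remaining point A_2 is at distance² 133993/1444 ≤ 190385/1444.
r = √(190385/1444) ≈ 11.48.

11.48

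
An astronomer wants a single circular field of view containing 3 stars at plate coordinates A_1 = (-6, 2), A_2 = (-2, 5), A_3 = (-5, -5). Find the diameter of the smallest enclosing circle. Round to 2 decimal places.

10.44

Side lengths²: A_1A_2² = 25, A_1A_3² = 50, A_2A_3² = 109.
Since A_2A_3² = 109 ≥ 50 + 25 = 75, the angle opposite A_2A_3 is not acute, so the smallest enclosing circle has A_2A_3 as diameter.
Centre = midpoint of A_2A_3 = (-3.5, 0), r² = 109/4 = 27.25.
Diameter = 2r = 2√(27.25) ≈ 10.44.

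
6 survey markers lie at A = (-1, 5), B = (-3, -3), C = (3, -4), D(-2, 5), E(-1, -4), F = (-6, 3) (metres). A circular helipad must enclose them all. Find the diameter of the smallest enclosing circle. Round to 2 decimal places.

The farthest pair is C–F with squared distance 130. The circle on this segment as diameter has centre (-1.5, -0.5) and r² = 130/4 = 32.5.
Check A: distance² to centre = 30.5 ≤ 32.5, so it lies inside.
All remaining points lie in this disk, and no smaller disk contains both endpoints, so this is the minimum enclosing circle.
Diameter = 2r = 2√(32.5) ≈ 11.40.

11.40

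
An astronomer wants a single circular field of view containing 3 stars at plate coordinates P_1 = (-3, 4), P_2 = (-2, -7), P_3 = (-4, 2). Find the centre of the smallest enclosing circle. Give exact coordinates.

(-2.5, -1.5)

Side lengths²: P_1P_2² = 122, P_1P_3² = 5, P_2P_3² = 85.
Since P_1P_2² = 122 ≥ 85 + 5 = 90, the angle opposite P_1P_2 is not acute, so the smallest enclosing circle has P_1P_2 as diameter.
Centre = midpoint of P_1P_2 = (-2.5, -1.5), r² = 122/4 = 30.5.
Centre = (-2.5, -1.5).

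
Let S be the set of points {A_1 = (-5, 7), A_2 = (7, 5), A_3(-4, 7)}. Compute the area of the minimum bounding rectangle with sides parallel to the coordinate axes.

24

x ranges over [-5, 7], width 12.
y ranges over [5, 7], height 2.
Area = 12 × 2 = 24.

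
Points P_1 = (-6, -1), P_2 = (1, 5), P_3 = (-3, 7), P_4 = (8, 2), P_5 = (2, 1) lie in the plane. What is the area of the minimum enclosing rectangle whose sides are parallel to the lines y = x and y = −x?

In coordinates u = x + y, v = x − y the rectangle is axis-aligned; the map (x,y)→(u,v) scales areas by 2.
u-values: -7, 6, 4, 10, 3; range = 10 − (-7) = 17.
v-values: -5, -4, -10, 6, 1; range = 6 − (-10) = 16.
Area = (17 × 16) / 2 = 136.

136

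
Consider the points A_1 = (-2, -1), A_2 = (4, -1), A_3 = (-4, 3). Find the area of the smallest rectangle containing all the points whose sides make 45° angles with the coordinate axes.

36

In coordinates u = x + y, v = x − y the rectangle is axis-aligned; the map (x,y)→(u,v) scales areas by 2.
u-values: -3, 3, -1; range = 3 − (-3) = 6.
v-values: -1, 5, -7; range = 5 − (-7) = 12.
Area = (6 × 12) / 2 = 36.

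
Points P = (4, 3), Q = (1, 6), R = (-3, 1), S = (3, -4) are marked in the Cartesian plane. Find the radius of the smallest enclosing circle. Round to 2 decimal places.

The minimum enclosing circle of a finite set is fixed by two of the points (as a diameter) or three (as a circumcircle).
The farthest pair is Q–S with squared distance 104. The circle on this segment as diameter has centre (2, 1) and r² = 104/4 = 26.
Check P: distance² to centre = 8 ≤ 26, so it lies inside.
All remaining points lie in this disk, and no smaller disk contains both endpoints, so this is the minimum enclosing circle.
r = √26 ≈ 5.10.

5.10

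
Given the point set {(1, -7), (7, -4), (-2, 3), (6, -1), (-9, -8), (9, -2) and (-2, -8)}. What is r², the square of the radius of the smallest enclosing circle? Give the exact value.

By Welzl's lemma the MEC is supported by two points (diametrically opposite) or three points (on a circumcircle).
The farthest pair is (-9, -8)–(9, -2) with squared distance 360. The circle on this segment as diameter has centre (0, -5) and r² = 360/4 = 90.
Check (1, -7): distance² to centre = 5 ≤ 90, so it lies inside.
All remaining points lie in this disk, and no smaller disk contains both endpoints, so this is the minimum enclosing circle.

90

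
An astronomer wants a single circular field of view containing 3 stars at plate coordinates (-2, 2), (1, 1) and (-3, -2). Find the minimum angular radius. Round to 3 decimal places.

Call the three points A, B, C in the order given.
Side lengths²: AB² = 10, AC² = 17, BC² = 25.
Since BC² = 25 < 17 + 10 = 27, the triangle is acute, so the smallest enclosing circle is the circumcircle.
Circumcentre = (-29/26, -9/26), r² = 2125/338.
r = √(2125/338) ≈ 2.507.

2.507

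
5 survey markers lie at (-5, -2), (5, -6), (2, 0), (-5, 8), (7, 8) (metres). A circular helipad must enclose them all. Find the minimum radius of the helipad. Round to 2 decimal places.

A smallest enclosing disk is always determined by at most three of the input points on its boundary.
The minimum enclosing circle is determined by three boundary points: (5, -6), (-5, 8), (7, 8).
Their circumcentre is (1, 12/7) with r² = 3700/49.
The farthest remaining point (-5, -2) is at distance² 2440/49 ≤ 3700/49.
r = √(3700/49) ≈ 8.69.

8.69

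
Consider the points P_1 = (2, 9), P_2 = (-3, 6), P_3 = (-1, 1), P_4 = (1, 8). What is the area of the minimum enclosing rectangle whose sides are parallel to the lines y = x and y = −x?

In coordinates u = x + y, v = x − y the rectangle is axis-aligned; the map (x,y)→(u,v) scales areas by 2.
u-values: 11, 3, 0, 9; range = 11 − 0 = 11.
v-values: -7, -9, -2, -7; range = -2 − (-9) = 7.
Area = (11 × 7) / 2 = 38.5.

38.5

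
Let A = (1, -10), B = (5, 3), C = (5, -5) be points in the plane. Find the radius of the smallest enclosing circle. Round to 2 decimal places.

6.80

Side lengths²: AB² = 185, AC² = 41, BC² = 64.
Since AB² = 185 ≥ 64 + 41 = 105, the angle opposite AB is not acute, so the smallest enclosing circle has AB as diameter.
Centre = midpoint of AB = (3, -3.5), r² = 185/4 = 46.25.
r = √(46.25) ≈ 6.80.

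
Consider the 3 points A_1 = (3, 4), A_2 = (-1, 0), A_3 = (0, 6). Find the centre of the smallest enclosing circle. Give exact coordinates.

Side lengths²: A_1A_2² = 32, A_1A_3² = 13, A_2A_3² = 37.
Since A_2A_3² = 37 < 32 + 13 = 45, the triangle is acute, so the smallest enclosing circle is the circumcircle.
Circumcentre = (0.1, 2.9), r² = 9.62.
Centre = (0.1, 2.9).

(0.1, 2.9)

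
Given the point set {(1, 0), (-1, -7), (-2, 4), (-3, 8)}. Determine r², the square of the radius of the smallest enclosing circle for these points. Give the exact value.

57.25

By Welzl's lemma the MEC is supported by two points (diametrically opposite) or three points (on a circumcircle).
The farthest pair is (-1, -7)–(-3, 8) with squared distance 229. The circle on this segment as diameter has centre (-2, 0.5) and r² = 229/4 = 57.25.
Check (1, 0): distance² to centre = 9.25 ≤ 57.25, so it lies inside.
All remaining points lie in this disk, and no smaller disk contains both endpoints, so this is the minimum enclosing circle.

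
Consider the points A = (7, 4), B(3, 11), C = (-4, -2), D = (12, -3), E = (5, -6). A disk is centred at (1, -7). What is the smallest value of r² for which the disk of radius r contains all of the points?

328

The required radius is the distance from (1, -7) to the farthest point.
Squared distances: 157, 328, 50, 137, 17.
Maximum is 328, attained at B.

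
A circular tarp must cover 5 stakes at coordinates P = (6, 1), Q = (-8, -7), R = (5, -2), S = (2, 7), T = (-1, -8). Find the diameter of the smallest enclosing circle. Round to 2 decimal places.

By Welzl's lemma the MEC is supported by two points (diametrically opposite) or three points (on a circumcircle).
The minimum enclosing circle is determined by three boundary points: P, Q, S.
Their circumcentre is (-73/29, -10/29) with r² = 62530/841.
The farthest remaining point T is at distance² 51220/841 ≤ 62530/841.
Diameter = 2r = 2√(62530/841) ≈ 17.25.

17.25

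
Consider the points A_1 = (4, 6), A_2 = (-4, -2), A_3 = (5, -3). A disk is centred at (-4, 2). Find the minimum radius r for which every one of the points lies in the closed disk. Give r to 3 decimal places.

The required radius is the distance from (-4, 2) to the farthest point.
Squared distances: 80, 16, 106.
Maximum is 106, attained at A_3.
r = √106 ≈ 10.296.

10.296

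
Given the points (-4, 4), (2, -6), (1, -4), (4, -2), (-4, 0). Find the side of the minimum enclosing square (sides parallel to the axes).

10

The bounding box has width 8 and height 10.
An axis-aligned square enclosing the set must have side ≥ max(width, height).
So the minimum side is max(8, 10) = 10.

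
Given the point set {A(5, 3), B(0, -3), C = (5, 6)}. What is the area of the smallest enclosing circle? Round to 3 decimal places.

83.252

Side lengths²: AB² = 61, AC² = 9, BC² = 106.
Since BC² = 106 ≥ 61 + 9 = 70, the angle opposite BC is not acute, so the smallest enclosing circle has BC as diameter.
Centre = midpoint of BC = (2.5, 1.5), r² = 106/4 = 26.5.
Area = π·r² = π·26.5 ≈ 83.252.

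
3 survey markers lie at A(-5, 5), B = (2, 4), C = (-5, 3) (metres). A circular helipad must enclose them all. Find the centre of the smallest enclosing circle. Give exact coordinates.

Side lengths²: AB² = 50, AC² = 4, BC² = 50.
Since BC² = 50 < 50 + 4 = 54, the triangle is acute, so the smallest enclosing circle is the circumcircle.
Circumcentre = (-11/7, 4), r² = 625/49.
Centre = (-11/7, 4).

(-11/7, 4)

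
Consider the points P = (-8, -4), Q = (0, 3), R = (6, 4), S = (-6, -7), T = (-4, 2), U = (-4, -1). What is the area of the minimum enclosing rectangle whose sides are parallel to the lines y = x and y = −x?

92

In coordinates u = x + y, v = x − y the rectangle is axis-aligned; the map (x,y)→(u,v) scales areas by 2.
u-values: -12, 3, 10, -13, -2, -5; range = 10 − (-13) = 23.
v-values: -4, -3, 2, 1, -6, -3; range = 2 − (-6) = 8.
Area = (23 × 8) / 2 = 92.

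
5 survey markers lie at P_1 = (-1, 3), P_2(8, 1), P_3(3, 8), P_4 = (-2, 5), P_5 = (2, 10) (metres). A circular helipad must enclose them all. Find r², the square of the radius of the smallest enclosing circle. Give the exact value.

15457/484

The minimum enclosing circle is determined by three boundary points: P_2, P_4, P_5.
Their circumcentre is (40/11, 101/22) with r² = 15457/484.
The farthest remaining point P_1 is at distance² 11629/484 ≤ 15457/484.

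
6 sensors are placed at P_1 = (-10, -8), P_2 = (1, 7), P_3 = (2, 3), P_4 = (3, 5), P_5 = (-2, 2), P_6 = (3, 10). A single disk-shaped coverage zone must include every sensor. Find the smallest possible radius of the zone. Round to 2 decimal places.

The minimum enclosing circle of a finite set is fixed by two of the points (as a diameter) or three (as a circumcircle).
The farthest pair is P_1–P_6 with squared distance 493. The circle on this segment as diameter has centre (-3.5, 1) and r² = 493/4 = 123.25.
Check P_2: distance² to centre = 56.25 ≤ 123.25, so it lies inside.
All remaining points lie in this disk, and no smaller disk contains both endpoints, so this is the minimum enclosing circle.
r = √(123.25) ≈ 11.10.

11.10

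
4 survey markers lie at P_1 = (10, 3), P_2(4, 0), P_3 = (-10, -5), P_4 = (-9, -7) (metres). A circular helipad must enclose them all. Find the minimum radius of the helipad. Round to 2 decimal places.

10.77

The minimum enclosing circle of a finite set is fixed by two of the points (as a diameter) or three (as a circumcircle).
The minimum enclosing circle is determined by three boundary points: P_1, P_3, P_4.
Their circumcentre is (1/12, -29/24) with r² = 66845/576.
The farthest remaining point P_2 is at distance² 9677/576 ≤ 66845/576.
r = √(66845/576) ≈ 10.77.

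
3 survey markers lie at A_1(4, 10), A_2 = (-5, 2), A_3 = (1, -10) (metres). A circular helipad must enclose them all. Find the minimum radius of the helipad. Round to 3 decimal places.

10.112

Side lengths²: A_1A_2² = 145, A_1A_3² = 409, A_2A_3² = 180.
Since A_1A_3² = 409 ≥ 180 + 145 = 325, the angle opposite A_1A_3 is not acute, so the smallest enclosing circle has A_1A_3 as diameter.
Centre = midpoint of A_1A_3 = (2.5, 0), r² = 409/4 = 102.25.
r = √(102.25) ≈ 10.112.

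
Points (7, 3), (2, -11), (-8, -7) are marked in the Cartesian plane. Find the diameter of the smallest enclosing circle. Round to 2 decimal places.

Call the three points A, B, C in the order given.
Side lengths²: AB² = 221, AC² = 325, BC² = 116.
Since AC² = 325 < 221 + 116 = 337, the triangle is acute, so the smallest enclosing circle is the circumcircle.
Circumcentre = (-0.3125, -2.28125), r² = 81.3642578125.
Diameter = 2r = 2√(81.3642578125) ≈ 18.04.

18.04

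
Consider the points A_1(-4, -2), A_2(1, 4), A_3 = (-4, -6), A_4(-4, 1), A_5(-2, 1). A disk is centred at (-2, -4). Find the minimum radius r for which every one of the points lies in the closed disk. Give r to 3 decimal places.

The required radius is the distance from (-2, -4) to the farthest point.
Squared distances: 8, 73, 8, 29, 25.
Maximum is 73, attained at A_2.
r = √73 ≈ 8.544.

8.544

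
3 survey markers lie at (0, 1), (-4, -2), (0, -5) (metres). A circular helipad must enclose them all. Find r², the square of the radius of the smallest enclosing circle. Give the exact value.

9.765625

Call the three points A, B, C in the order given.
Side lengths²: AB² = 25, AC² = 36, BC² = 25.
Since AC² = 36 < 25 + 25 = 50, the triangle is acute, so the smallest enclosing circle is the circumcircle.
Circumcentre = (-0.875, -2), r² = 9.765625.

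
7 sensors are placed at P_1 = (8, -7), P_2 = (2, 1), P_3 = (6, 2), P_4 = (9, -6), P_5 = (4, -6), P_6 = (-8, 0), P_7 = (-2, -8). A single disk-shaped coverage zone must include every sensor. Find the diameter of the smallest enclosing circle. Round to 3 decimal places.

A smallest enclosing disk is always determined by at most three of the input points on its boundary.
The farthest pair is P_4–P_6 with squared distance 325. The circle on this segment as diameter has centre (0.5, -3) and r² = 325/4 = 81.25.
Check P_1: distance² to centre = 72.25 ≤ 81.25, so it lies inside.
All remaining points lie in this disk, and no smaller disk contains both endpoints, so this is the minimum enclosing circle.
Diameter = 2r = 2√(81.25) ≈ 18.028.

18.028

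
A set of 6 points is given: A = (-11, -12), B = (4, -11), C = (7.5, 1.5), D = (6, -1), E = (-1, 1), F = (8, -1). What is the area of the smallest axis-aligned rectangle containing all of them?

256.5

x ranges over [-11, 8], width 19.
y ranges over [-12, 1.5], height 13.5.
Area = 19 × 13.5 = 256.5.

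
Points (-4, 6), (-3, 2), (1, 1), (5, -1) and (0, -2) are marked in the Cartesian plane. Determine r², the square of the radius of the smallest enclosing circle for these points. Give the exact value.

The farthest pair is (-4, 6)–(5, -1) with squared distance 130. The circle on this segment as diameter has centre (0.5, 2.5) and r² = 130/4 = 32.5.
Check (-3, 2): distance² to centre = 12.5 ≤ 32.5, so it lies inside.
All remaining points lie in this disk, and no smaller disk contains both endpoints, so this is the minimum enclosing circle.

32.5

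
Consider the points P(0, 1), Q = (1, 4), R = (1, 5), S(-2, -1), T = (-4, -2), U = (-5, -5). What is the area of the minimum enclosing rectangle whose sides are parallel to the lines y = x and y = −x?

In coordinates u = x + y, v = x − y the rectangle is axis-aligned; the map (x,y)→(u,v) scales areas by 2.
u-values: 1, 5, 6, -3, -6, -10; range = 6 − (-10) = 16.
v-values: -1, -3, -4, -1, -2, 0; range = 0 − (-4) = 4.
Area = (16 × 4) / 2 = 32.

32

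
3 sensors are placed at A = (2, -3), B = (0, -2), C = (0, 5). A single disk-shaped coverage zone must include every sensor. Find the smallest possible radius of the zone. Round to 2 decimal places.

4.12

Side lengths²: AB² = 5, AC² = 68, BC² = 49.
Since AC² = 68 ≥ 49 + 5 = 54, the angle opposite AC is not acute, so the smallest enclosing circle has AC as diameter.
Centre = midpoint of AC = (1, 1), r² = 68/4 = 17.
r = √17 ≈ 4.12.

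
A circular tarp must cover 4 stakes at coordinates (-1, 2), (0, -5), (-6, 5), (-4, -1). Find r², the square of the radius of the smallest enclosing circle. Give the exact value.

34

By Welzl's lemma the MEC is supported by two points (diametrically opposite) or three points (on a circumcircle).
The farthest pair is (0, -5)–(-6, 5) with squared distance 136. The circle on this segment as diameter has centre (-3, 0) and r² = 136/4 = 34.
Check (-1, 2): distance² to centre = 8 ≤ 34, so it lies inside.
All remaining points lie in this disk, and no smaller disk contains both endpoints, so this is the minimum enclosing circle.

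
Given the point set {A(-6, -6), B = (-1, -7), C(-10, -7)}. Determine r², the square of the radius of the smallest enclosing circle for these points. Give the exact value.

Side lengths²: AB² = 26, AC² = 17, BC² = 81.
Since BC² = 81 ≥ 26 + 17 = 43, the angle opposite BC is not acute, so the smallest enclosing circle has BC as diameter.
Centre = midpoint of BC = (-5.5, -7), r² = 81/4 = 20.25.

20.25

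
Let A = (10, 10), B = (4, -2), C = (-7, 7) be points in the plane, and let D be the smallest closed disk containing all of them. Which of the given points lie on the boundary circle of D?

A, B, C

Side lengths²: AB² = 180, AC² = 298, BC² = 202.
Since AC² = 298 < 202 + 180 = 382, the triangle is acute, so the smallest enclosing circle is the circumcircle.
Circumcentre = (57/31, 204/31), r² = 75245/961.
The points at distance exactly r from the centre are A, B, C — 3 points.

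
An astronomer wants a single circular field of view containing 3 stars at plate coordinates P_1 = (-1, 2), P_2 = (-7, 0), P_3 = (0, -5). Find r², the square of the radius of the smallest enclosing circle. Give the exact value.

4625/242

Side lengths²: P_1P_2² = 40, P_1P_3² = 50, P_2P_3² = 74.
Since P_2P_3² = 74 < 50 + 40 = 90, the triangle is acute, so the smallest enclosing circle is the circumcircle.
Circumcentre = (-67/22, -41/22), r² = 4625/242.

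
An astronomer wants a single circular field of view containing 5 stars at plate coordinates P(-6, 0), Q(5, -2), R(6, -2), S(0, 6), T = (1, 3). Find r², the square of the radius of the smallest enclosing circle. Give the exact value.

1850/49

By Welzl's lemma the MEC is supported by two points (diametrically opposite) or three points (on a circumcircle).
The minimum enclosing circle is determined by three boundary points: P, R, S.
Their circumcentre is (1/7, -1/7) with r² = 1850/49.
The farthest remaining point Q is at distance² 1325/49 ≤ 1850/49.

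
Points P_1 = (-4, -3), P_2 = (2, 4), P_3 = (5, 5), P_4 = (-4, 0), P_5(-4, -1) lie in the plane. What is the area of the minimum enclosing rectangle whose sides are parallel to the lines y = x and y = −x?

In coordinates u = x + y, v = x − y the rectangle is axis-aligned; the map (x,y)→(u,v) scales areas by 2.
u-values: -7, 6, 10, -4, -5; range = 10 − (-7) = 17.
v-values: -1, -2, 0, -4, -3; range = 0 − (-4) = 4.
Area = (17 × 4) / 2 = 34.

34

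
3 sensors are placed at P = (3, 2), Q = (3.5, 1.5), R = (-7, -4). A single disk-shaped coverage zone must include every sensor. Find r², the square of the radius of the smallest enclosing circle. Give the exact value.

Side lengths²: PQ² = 0.5, PR² = 136, QR² = 140.5.
Since QR² = 140.5 ≥ 136 + 0.5 = 136.5, the angle opposite QR is not acute, so the smallest enclosing circle has QR as diameter.
Centre = midpoint of QR = (-1.75, -1.25), r² = 140.5/4 = 35.125.

35.125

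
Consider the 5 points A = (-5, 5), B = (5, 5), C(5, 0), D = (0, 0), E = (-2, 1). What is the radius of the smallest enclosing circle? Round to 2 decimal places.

5.59

The minimum enclosing circle of a finite set is fixed by two of the points (as a diameter) or three (as a circumcircle).
The farthest pair is A–C with squared distance 125. The circle on this segment as diameter has centre (0, 2.5) and r² = 125/4 = 31.25.
Check B: distance² to centre = 31.25 ≤ 31.25, so it lies inside.
All remaining points lie in this disk, and no smaller disk contains both endpoints, so this is the minimum enclosing circle.
r = √(31.25) ≈ 5.59.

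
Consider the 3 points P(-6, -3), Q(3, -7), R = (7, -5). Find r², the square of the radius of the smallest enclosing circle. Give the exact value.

Side lengths²: PQ² = 97, PR² = 173, QR² = 20.
Since PR² = 173 ≥ 97 + 20 = 117, the angle opposite PR is not acute, so the smallest enclosing circle has PR as diameter.
Centre = midpoint of PR = (0.5, -4), r² = 173/4 = 43.25.

43.25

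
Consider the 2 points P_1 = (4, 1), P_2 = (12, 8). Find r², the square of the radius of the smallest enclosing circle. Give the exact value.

28.25

The smallest circle enclosing two points has them as diameter endpoints.
Centre = midpoint = (8, 4.5); r² = |P_1P_2|²/4 = 113/4 = 28.25.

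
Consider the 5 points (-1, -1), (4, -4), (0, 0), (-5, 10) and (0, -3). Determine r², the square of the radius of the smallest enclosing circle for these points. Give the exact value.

69.25

A smallest enclosing disk is always determined by at most three of the input points on its boundary.
The farthest pair is (4, -4)–(-5, 10) with squared distance 277. The circle on this segment as diameter has centre (-0.5, 3) and r² = 277/4 = 69.25.
Check (-1, -1): distance² to centre = 16.25 ≤ 69.25, so it lies inside.
All remaining points lie in this disk, and no smaller disk contains both endpoints, so this is the minimum enclosing circle.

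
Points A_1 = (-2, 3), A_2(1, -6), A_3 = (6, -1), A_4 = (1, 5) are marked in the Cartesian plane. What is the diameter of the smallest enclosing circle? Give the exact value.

By Welzl's lemma the MEC is supported by two points (diametrically opposite) or three points (on a circumcircle).
The farthest pair is A_2–A_4 with squared distance 121. The circle on this segment as diameter has centre (1, -0.5) and r² = 121/4 = 30.25.
Check A_1: distance² to centre = 21.25 ≤ 30.25, so it lies inside.
All remaining points lie in this disk, and no smaller disk contains both endpoints, so this is the minimum enclosing circle.
Diameter = 2r = 2√(30.25) = 11.

11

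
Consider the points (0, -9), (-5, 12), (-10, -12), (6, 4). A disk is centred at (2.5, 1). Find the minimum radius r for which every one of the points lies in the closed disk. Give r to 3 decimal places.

The required radius is the distance from (2.5, 1) to the farthest point.
Squared distances: 106.25, 177.25, 325.25, 21.25.
Maximum is 325.25, attained at (-10, -12).
r = √(325.25) ≈ 18.035.

18.035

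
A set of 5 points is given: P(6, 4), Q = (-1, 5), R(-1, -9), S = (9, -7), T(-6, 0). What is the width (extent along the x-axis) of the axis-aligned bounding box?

15

max x = 9, min x = -6, so width = 15.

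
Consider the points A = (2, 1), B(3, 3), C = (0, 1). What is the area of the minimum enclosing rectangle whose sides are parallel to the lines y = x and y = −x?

5

In coordinates u = x + y, v = x − y the rectangle is axis-aligned; the map (x,y)→(u,v) scales areas by 2.
u-values: 3, 6, 1; range = 6 − 1 = 5.
v-values: 1, 0, -1; range = 1 − (-1) = 2.
Area = (5 × 2) / 2 = 5.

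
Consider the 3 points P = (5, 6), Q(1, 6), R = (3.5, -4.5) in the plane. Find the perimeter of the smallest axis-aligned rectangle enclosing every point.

29

Width = max x − min x = 5 − 1 = 4.
Height = max y − min y = 6 − (-4.5) = 10.5.
Perimeter = 2(4 + 10.5) = 29.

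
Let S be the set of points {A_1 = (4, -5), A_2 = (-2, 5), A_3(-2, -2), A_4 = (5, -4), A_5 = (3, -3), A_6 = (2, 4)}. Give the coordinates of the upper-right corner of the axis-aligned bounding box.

x-range [-2, 5], y-range [-5, 5].
The upper-right corner is (5, 5).

(5, 5)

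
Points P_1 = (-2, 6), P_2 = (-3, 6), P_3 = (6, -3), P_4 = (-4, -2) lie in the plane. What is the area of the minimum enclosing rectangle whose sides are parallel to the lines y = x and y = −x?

90

In coordinates u = x + y, v = x − y the rectangle is axis-aligned; the map (x,y)→(u,v) scales areas by 2.
u-values: 4, 3, 3, -6; range = 4 − (-6) = 10.
v-values: -8, -9, 9, -2; range = 9 − (-9) = 18.
Area = (10 × 18) / 2 = 90.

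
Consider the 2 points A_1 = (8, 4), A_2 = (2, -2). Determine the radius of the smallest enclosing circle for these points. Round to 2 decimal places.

The smallest circle enclosing two points has them as diameter endpoints.
Centre = midpoint = (5, 1); r² = |A_1A_2|²/4 = 72/4 = 18.
r = √18 ≈ 4.24.

4.24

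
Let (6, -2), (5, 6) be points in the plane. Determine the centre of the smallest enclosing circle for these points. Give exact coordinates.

(5.5, 2)

The smallest circle enclosing two points has them as diameter endpoints.
Centre = midpoint = (5.5, 2); r² = |(6, -2)−(5, 6)|²/4 = 65/4 = 16.25.
Centre = (5.5, 2).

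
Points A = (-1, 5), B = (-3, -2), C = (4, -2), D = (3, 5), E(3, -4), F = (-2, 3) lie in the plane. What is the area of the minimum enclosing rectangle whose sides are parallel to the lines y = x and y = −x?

84.5

In coordinates u = x + y, v = x − y the rectangle is axis-aligned; the map (x,y)→(u,v) scales areas by 2.
u-values: 4, -5, 2, 8, -1, 1; range = 8 − (-5) = 13.
v-values: -6, -1, 6, -2, 7, -5; range = 7 − (-6) = 13.
Area = (13 × 13) / 2 = 84.5.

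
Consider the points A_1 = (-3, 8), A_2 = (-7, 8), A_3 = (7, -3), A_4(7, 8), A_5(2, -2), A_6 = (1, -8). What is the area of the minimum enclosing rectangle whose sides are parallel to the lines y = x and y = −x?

In coordinates u = x + y, v = x − y the rectangle is axis-aligned; the map (x,y)→(u,v) scales areas by 2.
u-values: 5, 1, 4, 15, 0, -7; range = 15 − (-7) = 22.
v-values: -11, -15, 10, -1, 4, 9; range = 10 − (-15) = 25.
Area = (22 × 25) / 2 = 275.

275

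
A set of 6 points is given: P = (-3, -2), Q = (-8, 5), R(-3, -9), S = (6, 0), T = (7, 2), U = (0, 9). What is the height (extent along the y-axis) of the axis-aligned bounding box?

max y = 9, min y = -9, so height = 18.

18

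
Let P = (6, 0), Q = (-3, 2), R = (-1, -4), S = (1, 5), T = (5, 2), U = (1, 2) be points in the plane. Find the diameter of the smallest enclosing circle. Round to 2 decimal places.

9.56

A smallest enclosing disk is always determined by at most three of the input points on its boundary.
The minimum enclosing circle is determined by three boundary points: P, R, S.
Their circumcentre is (27/22, 5/22) with r² = 5525/242.
The farthest remaining point Q is at distance² 5085/242 ≤ 5525/242.
Diameter = 2r = 2√(5525/242) ≈ 9.56.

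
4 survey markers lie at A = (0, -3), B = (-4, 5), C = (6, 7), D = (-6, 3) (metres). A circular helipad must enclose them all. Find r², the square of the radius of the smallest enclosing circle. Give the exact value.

42.5

The minimum enclosing circle of a finite set is fixed by two of the points (as a diameter) or three (as a circumcircle).
The minimum enclosing circle is determined by three boundary points: A, C, D.
Their circumcentre is (0.5, 3.5) with r² = 42.5.
The farthest remaining point B is at distance² 22.5 ≤ 42.5.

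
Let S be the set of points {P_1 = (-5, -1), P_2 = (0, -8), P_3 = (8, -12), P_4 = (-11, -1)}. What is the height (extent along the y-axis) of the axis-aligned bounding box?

max y = -1, min y = -12, so height = 11.

11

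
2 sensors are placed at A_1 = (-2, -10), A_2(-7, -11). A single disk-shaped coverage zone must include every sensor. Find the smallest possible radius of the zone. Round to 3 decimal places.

The smallest circle enclosing two points has them as diameter endpoints.
Centre = midpoint = (-4.5, -10.5); r² = |A_1A_2|²/4 = 26/4 = 6.5.
r = √(6.5) ≈ 2.550.

2.550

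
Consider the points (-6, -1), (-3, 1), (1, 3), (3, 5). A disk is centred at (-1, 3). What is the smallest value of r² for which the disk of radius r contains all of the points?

The required radius is the distance from (-1, 3) to the farthest point.
Squared distances: 41, 8, 4, 20.
Maximum is 41, attained at (-6, -1).

41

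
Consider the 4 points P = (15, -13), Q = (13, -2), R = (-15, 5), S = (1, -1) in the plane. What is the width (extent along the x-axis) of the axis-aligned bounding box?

30

max x = 15, min x = -15, so width = 30.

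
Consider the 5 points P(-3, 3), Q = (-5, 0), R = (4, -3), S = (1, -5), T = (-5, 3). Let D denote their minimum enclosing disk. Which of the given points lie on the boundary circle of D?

R, T

The farthest pair is R–T with squared distance 117. The circle on this segment as diameter has centre (-0.5, 0) and r² = 117/4 = 29.25.
Check P: distance² to centre = 15.25 ≤ 29.25, so it lies inside.
All remaining points lie in this disk, and no smaller disk contains both endpoints, so this is the minimum enclosing circle.
The points at distance exactly r from the centre are R, T — 2 points.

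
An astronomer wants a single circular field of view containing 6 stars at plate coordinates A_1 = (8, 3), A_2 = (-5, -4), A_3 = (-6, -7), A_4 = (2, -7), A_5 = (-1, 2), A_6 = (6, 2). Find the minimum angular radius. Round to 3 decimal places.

By Welzl's lemma the MEC is supported by two points (diametrically opposite) or three points (on a circumcircle).
The farthest pair is A_1–A_3 with squared distance 296. The circle on this segment as diameter has centre (1, -2) and r² = 296/4 = 74.
Check A_2: distance² to centre = 40 ≤ 74, so it lies inside.
All remaining points lie in this disk, and no smaller disk contains both endpoints, so this is the minimum enclosing circle.
r = √74 ≈ 8.602.

8.602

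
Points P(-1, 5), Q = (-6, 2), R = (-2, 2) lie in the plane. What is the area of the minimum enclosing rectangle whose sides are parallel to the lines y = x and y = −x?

16

In coordinates u = x + y, v = x − y the rectangle is axis-aligned; the map (x,y)→(u,v) scales areas by 2.
u-values: 4, -4, 0; range = 4 − (-4) = 8.
v-values: -6, -8, -4; range = -4 − (-8) = 4.
Area = (8 × 4) / 2 = 16.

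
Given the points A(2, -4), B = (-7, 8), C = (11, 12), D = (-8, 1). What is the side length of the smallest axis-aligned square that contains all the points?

The bounding box has width 19 and height 16.
An axis-aligned square enclosing the set must have side ≥ max(width, height).
So the minimum side is max(19, 16) = 19.

19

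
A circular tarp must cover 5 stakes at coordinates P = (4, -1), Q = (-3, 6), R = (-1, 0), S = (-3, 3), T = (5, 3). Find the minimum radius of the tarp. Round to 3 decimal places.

The farthest pair is P–Q with squared distance 98. The circle on this segment as diameter has centre (0.5, 2.5) and r² = 98/4 = 24.5.
Check R: distance² to centre = 8.5 ≤ 24.5, so it lies inside.
All remaining points lie in this disk, and no smaller disk contains both endpoints, so this is the minimum enclosing circle.
r = √(24.5) ≈ 4.950.

4.950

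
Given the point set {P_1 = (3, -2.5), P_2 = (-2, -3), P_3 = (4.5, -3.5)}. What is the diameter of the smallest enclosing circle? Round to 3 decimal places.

6.519

Side lengths²: P_1P_2² = 25.25, P_1P_3² = 3.25, P_2P_3² = 42.5.
Since P_2P_3² = 42.5 ≥ 25.25 + 3.25 = 28.5, the angle opposite P_2P_3 is not acute, so the smallest enclosing circle has P_2P_3 as diameter.
Centre = midpoint of P_2P_3 = (1.25, -3.25), r² = 42.5/4 = 10.625.
Diameter = 2r = 2√(10.625) ≈ 6.519.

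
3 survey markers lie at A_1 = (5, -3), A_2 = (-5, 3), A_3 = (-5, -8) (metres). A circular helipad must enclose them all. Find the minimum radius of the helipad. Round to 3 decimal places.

Side lengths²: A_1A_2² = 136, A_1A_3² = 125, A_2A_3² = 121.
Since A_1A_2² = 136 < 125 + 121 = 246, the triangle is acute, so the smallest enclosing circle is the circumcircle.
Circumcentre = (-1.5, -2.5), r² = 42.5.
r = √(42.5) ≈ 6.519.

6.519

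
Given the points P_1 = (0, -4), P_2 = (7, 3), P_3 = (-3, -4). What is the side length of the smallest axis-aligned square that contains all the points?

10

The bounding box has width 10 and height 7.
An axis-aligned square enclosing the set must have side ≥ max(width, height).
So the minimum side is max(10, 7) = 10.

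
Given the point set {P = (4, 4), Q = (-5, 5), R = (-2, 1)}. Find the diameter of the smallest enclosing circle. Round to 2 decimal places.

Side lengths²: PQ² = 82, PR² = 45, QR² = 25.
Since PQ² = 82 ≥ 45 + 25 = 70, the angle opposite PQ is not acute, so the smallest enclosing circle has PQ as diameter.
Centre = midpoint of PQ = (-0.5, 4.5), r² = 82/4 = 20.5.
Diameter = 2r = 2√(20.5) ≈ 9.06.

9.06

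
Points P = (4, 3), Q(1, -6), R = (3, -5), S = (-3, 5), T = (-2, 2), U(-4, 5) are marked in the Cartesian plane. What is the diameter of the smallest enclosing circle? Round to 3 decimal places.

12.215

By Welzl's lemma the MEC is supported by two points (diametrically opposite) or three points (on a circumcircle).
The minimum enclosing circle is determined by three boundary points: Q, R, U.
Their circumcentre is (-37/54, -7/54) with r² = 54385/1458.
The farthest remaining point P is at distance² 46285/1458 ≤ 54385/1458.
Diameter = 2r = 2√(54385/1458) ≈ 12.215.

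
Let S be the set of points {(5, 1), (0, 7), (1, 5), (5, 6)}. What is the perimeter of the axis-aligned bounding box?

Width = max x − min x = 5 − 0 = 5.
Height = max y − min y = 7 − 1 = 6.
Perimeter = 2(5 + 6) = 22.

22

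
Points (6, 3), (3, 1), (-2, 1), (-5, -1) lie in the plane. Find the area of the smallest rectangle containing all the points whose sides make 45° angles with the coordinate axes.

In coordinates u = x + y, v = x − y the rectangle is axis-aligned; the map (x,y)→(u,v) scales areas by 2.
u-values: 9, 4, -1, -6; range = 9 − (-6) = 15.
v-values: 3, 2, -3, -4; range = 3 − (-4) = 7.
Area = (15 × 7) / 2 = 52.5.

52.5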